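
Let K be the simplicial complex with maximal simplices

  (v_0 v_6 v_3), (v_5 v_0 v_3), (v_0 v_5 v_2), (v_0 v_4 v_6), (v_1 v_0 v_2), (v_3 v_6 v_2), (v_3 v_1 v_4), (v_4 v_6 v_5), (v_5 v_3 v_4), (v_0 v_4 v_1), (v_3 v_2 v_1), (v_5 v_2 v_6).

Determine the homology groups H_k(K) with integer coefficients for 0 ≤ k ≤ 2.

We work with the vertex ordering v_0 < v_1 < v_2 < v_3 < v_4 < v_5 < v_6. The simplices of K, each written with vertices in increasing order, are:

  0-simplices (7): [v_0], [v_1], [v_2], [v_3], [v_4], [v_5], [v_6]
  1-simplices (18): (18 of them)
  2-simplices (12): (12 of them)

so the chain groups are C_0 ≅ Z^7, C_1 ≅ Z^18, C_2 ≅ Z^12.

The boundary map ∂_1: C_1 → C_0 sends each edge [p,q] (with p < q) to q − p. For instance
  ∂[v_1,v_2] = [v_2] − [v_1].
The 7×18 boundary matrix has rank 6 and Smith normal form diag(1,1,1,1,1,1).

∂_2: C_2 → C_1 maps a triangle to the signed sum of its edges. For instance
  ∂[v_2,v_3,v_6] = [v_3,v_6] − [v_2,v_6] + [v_2,v_3],
  ∂[v_3,v_4,v_5] = [v_4,v_5] − [v_3,v_5] + [v_3,v_4].
The resulting 18×12 matrix has rank 12, and its Smith normal form has invariant factors (1,1,1,1,1,1,1,1,1,1,1,2).

Reading off H_k = ker ∂_k / im ∂_{k+1}:

  H_0: rank C_0 − rank ∂_1 = 7 − 6 = 1, and the invariant factors of ∂_1 are all 1, so H_0 ≅ Z.
  H_1: rank ker ∂_1 − rank ∂_2 = (18 − 6) − 12 = 0, and ∂_2 has invariant factor 2 > 1, so H_1 ≅ Z/2.
  H_2: rank ker ∂_2 − rank ∂_3 = (12 − 12) − 0 = 0, and there is no ∂_3, so H_2 ≅ 0.

H_0 ≅ Z,  H_1 ≅ Z/2,  H_2 = 0.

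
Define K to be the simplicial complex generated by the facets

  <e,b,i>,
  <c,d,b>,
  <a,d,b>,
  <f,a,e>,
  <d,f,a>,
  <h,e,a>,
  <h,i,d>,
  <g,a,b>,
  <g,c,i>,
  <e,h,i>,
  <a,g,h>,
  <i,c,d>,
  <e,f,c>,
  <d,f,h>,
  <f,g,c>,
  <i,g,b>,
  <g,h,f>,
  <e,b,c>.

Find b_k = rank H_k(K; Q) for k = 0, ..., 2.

b_0 = 1, b_1 = 1, b_2 = 0.

Order the vertices as a < b < c < d < e < f < g < h < i. Listing each simplex with vertices in this order, K has dimension 2 with simplices:

  0-simplices (9): a, b, c, d, e, f, g, h, i
  1-simplices (27): ab, ad, ae, af, ag, ah, bc, bd, be, bg, bi, cd, ce, cf, cg, ci, df, dh, di, ef, eh, ei, fg, fh, gh, gi, hi
  2-simplices (18): abd, abg, adf, aef, aeh, agh, bcd, bce, bei, bgi, cdi, cef, cfg, cgi, dfh, dhi, ehi, fgh

Hence C_0 ≅ Z^9, C_1 ≅ Z^27, C_2 ≅ Z^18.

Boundary ∂_1: C_1 → C_0 is given by ∂[p,q] = [q] − [p]. For instance
  ∂ce = e − c.
As a 9×27 matrix over Z this has rank 8, with invariant factors (1,1,1,1,1,1,1,1).

∂_2: C_2 → C_1 maps a triangle to the signed sum of its edges. For instance
  ∂aef = ef − af + ae,
  ∂aeh = eh − ah + ae.
As a 27×18 matrix over Z this has rank 18, with invariant factors (1,1,1,1,1,1,1,1,1,1,1,1,1,1,1,1,1,2).

Reading off H_k = ker ∂_k / im ∂_{k+1}:

  H_0: rank C_0 − rank ∂_1 = 9 − 8 = 1, and the invariant factors of ∂_1 are all 1, so H_0 ≅ Z.
  H_1: rank ker ∂_1 − rank ∂_2 = (27 − 8) − 18 = 1, and ∂_2 has invariant factor 2 > 1, so H_1 ≅ Z ⊕ Z/2.
  H_2: rank ker ∂_2 − rank ∂_3 = (18 − 18) − 0 = 0, and there is no ∂_3, so H_2 ≅ 0.

As a check, the Euler characteristic is 9 − 27 + 18 = 0, which agrees with 1 − 1 + 0 = 0.

Hence the Betti numbers are b_0 = 1, b_1 = 1, b_2 = 0.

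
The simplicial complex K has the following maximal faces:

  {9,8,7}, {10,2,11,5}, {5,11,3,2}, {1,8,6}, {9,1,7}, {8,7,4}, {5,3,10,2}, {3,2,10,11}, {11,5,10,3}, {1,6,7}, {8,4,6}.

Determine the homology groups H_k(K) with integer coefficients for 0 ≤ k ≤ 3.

K has 11 vertices, 22 edges, 16 triangles, 5 3-simplices.
rank ∂_0 = 0, rank ∂_1 = 9 ⇒ b_0 = 11 − 0 − 9 = 2; all invariant factors of ∂_1 are 1 so no torsion. So H_0 ≅ Z^2.
rank ∂_1 = 9, rank ∂_2 = 12 ⇒ b_1 = 22 − 9 − 12 = 1; all invariant factors of ∂_2 are 1 so no torsion. So H_1 ≅ Z.
rank ∂_2 = 12, rank ∂_3 = 4 ⇒ b_2 = 16 − 12 − 4 = 0; all invariant factors of ∂_3 are 1 so no torsion. So H_2 ≅ 0.
rank ∂_3 = 4, rank ∂_4 = 0 ⇒ b_3 = 5 − 4 − 0 = 1. So H_3 ≅ Z.

H_0 = Z^2,  H_1 = Z,  H_2 = 0,  H_3 = Z.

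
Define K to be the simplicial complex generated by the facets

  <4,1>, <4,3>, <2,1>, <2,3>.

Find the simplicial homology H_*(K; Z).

Order the vertices as 1 < 2 < 3 < 4. Listing each simplex with vertices in this order, K has dimension 1 with simplices:

  0-simplices (4): [1], [2], [3], [4]
  1-simplices (4): [1,2], [1,4], [2,3], [3,4]

so the chain groups are C_0 ≅ Z^4, C_1 ≅ Z^4.

Boundary ∂_1: C_1 → C_0 sends each edge [p,q] (with p < q) to q − p. For instance
  ∂[3,4] = [4] − [3].
The 4×4 boundary matrix has rank 3 and Smith normal form diag(1,1,1).

Computing H_k = (kernel of ∂_k) / (image of ∂_{k+1}):

  H_0: rank C_0 − rank ∂_1 = 4 − 3 = 1, and the invariant factors of ∂_1 are all 1, so H_0 = Z.
  H_1: rank ker ∂_1 − rank ∂_2 = (4 − 3) − 0 = 1, and there is no ∂_2, so H_1 = Z.

H_0 = Z,  H_1 = Z.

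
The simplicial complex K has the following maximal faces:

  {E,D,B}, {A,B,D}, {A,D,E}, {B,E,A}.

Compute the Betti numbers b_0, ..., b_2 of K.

b_0 = 1, b_1 = 0, b_2 = 1.

Take the total order A < B < D < E on the vertex set. Then K (dimension 2) consists of the simplices:

  0-simplices (4): A, B, D, E
  1-simplices (6): AB, AD, AE, BD, BE, DE
  2-simplices (4): ABD, ABE, ADE, BDE

giving chain groups C_0 ≅ Z^4, C_1 ≅ Z^6, C_2 ≅ Z^4.

∂_1: C_1 → C_0 sends each edge [p,q] (with p < q) to q − p. For instance
  ∂AE = E − A.
The resulting 4×6 matrix has rank 3, and its Smith normal form has invariant factors (1,1,1).

∂_2: C_2 → C_1 maps a triangle to the signed sum of its edges. For instance
  ∂ABD = BD − AD + AB,
  ∂ABE = BE − AE + AB.
The 6×4 boundary matrix has rank 3 and Smith normal form diag(1,1,1).

Now H_k = ker ∂_k / im ∂_{k+1}, so:

  H_0: rank C_0 − rank ∂_1 = 4 − 3 = 1, and the invariant factors of ∂_1 are all 1, so H_0 ≅ Z.
  H_1: rank ker ∂_1 − rank ∂_2 = (6 − 3) − 3 = 0, and the invariant factors of ∂_2 are all 1, so H_1 ≅ 0.
  H_2: rank ker ∂_2 − rank ∂_3 = (4 − 3) − 0 = 1, and there is no ∂_3, so H_2 ≅ Z.

Hence the Betti numbers are b_0 = 1, b_1 = 0, b_2 = 1.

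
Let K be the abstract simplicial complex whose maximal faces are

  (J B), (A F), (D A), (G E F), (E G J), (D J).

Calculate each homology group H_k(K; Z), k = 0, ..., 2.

H_0 ≅ Z,  H_1 ≅ Z,  H_2 = 0.

Take the total order A < B < D < E < F < G < J on the vertex set. Then K (dimension 2) consists of the simplices:

  0-simplices (7): A, B, D, E, F, G, J
  1-simplices (9): AD, AF, BJ, DJ, EF, EG, EJ, FG, GJ
  2-simplices (2): EFG, EGJ

Hence C_0 ≅ Z^7, C_1 ≅ Z^9, C_2 ≅ Z^2.

∂_1: C_1 → C_0 is given by ∂[p,q] = [q] − [p]. For instance
  ∂EG = G − E.
The 7×9 boundary matrix has rank 6 and Smith normal form diag(1,1,1,1,1,1).

Boundary ∂_2: C_2 → C_1 acts by ∂[p,q,r] = [q,r] − [p,r] + [p,q]. For instance
  ∂EFG = FG − EG + EF,
  ∂EGJ = GJ − EJ + EG.
As a 9×2 matrix over Z this has rank 2, with invariant factors (1,1).

Computing H_k = (kernel of ∂_k) / (image of ∂_{k+1}):

  H_0: rank C_0 − rank ∂_1 = 7 − 6 = 1, and the invariant factors of ∂_1 are all 1, so H_0 = Z.
  H_1: rank ker ∂_1 − rank ∂_2 = (9 − 6) − 2 = 1, and the invariant factors of ∂_2 are all 1, so H_1 = Z.
  H_2: rank ker ∂_2 − rank ∂_3 = (2 − 2) − 0 = 0, and there is no ∂_3, so H_2 = 0.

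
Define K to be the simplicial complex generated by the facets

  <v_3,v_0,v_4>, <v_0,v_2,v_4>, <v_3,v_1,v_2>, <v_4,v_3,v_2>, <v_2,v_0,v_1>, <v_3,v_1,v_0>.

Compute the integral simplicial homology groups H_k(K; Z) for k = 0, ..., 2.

We work with the vertex ordering v_0 < v_1 < v_2 < v_3 < v_4. The simplices of K, each written with vertices in increasing order, are:

  0-simplices (5): [v_0], [v_1], [v_2], [v_3], [v_4]
  1-simplices (9): [v_0,v_1], [v_0,v_2], [v_0,v_3], [v_0,v_4], [v_1,v_2], [v_1,v_3], [v_2,v_3], [v_2,v_4], [v_3,v_4]
  2-simplices (6): [v_0,v_1,v_2], [v_0,v_1,v_3], [v_0,v_2,v_4], [v_0,v_3,v_4], [v_1,v_2,v_3], [v_2,v_3,v_4]

giving chain groups C_0 ≅ Z^5, C_1 ≅ Z^9, C_2 ≅ Z^6.

The boundary map ∂_1: C_1 → C_0 is given by ∂[p,q] = [q] − [p].
The 5×9 boundary matrix has rank 4 and Smith normal form diag(1,1,1,1).

The boundary map ∂_2: C_2 → C_1 maps a triangle to the signed sum of its edges. For instance
  ∂[v_0,v_1,v_2] = [v_1,v_2] − [v_0,v_2] + [v_0,v_1],
  ∂[v_1,v_2,v_3] = [v_2,v_3] − [v_1,v_3] + [v_1,v_2].
This gives a 9×6 integer matrix of rank 5; reducing to Smith normal form yields diagonal entries (1,1,1,1,1).

Computing H_k = (kernel of ∂_k) / (image of ∂_{k+1}):

  H_0: rank C_0 − rank ∂_1 = 5 − 4 = 1, and the invariant factors of ∂_1 are all 1, so H_0 = Z.
  H_1: rank ker ∂_1 − rank ∂_2 = (9 − 4) − 5 = 0, and the invariant factors of ∂_2 are all 1, so H_1 = 0.
  H_2: rank ker ∂_2 − rank ∂_3 = (6 − 5) − 0 = 1, and there is no ∂_3, so H_2 = Z.

H_0 = Z,  H_1 = 0,  H_2 = Z.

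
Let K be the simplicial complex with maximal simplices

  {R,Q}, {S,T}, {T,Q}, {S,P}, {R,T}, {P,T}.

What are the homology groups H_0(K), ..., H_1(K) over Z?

H_0 = Z,  H_1 = Z^2.

Take the total order P < Q < R < S < T on the vertex set. Then K (dimension 1) consists of the simplices:

  0-simplices (5): P, Q, R, S, T
  1-simplices (6): PS, PT, QR, QT, RT, ST

giving chain groups C_0 ≅ Z^5, C_1 ≅ Z^6.

Boundary ∂_1: C_1 → C_0 maps an edge to its endpoints' difference, ∂[p,q] = q − p.
The 5×6 boundary matrix has rank 4 and Smith normal form diag(1,1,1,1).

Reading off H_k = ker ∂_k / im ∂_{k+1}:

  H_0: rank C_0 − rank ∂_1 = 5 − 4 = 1, and the invariant factors of ∂_1 are all 1, so H_0 ≅ Z.
  H_1: rank ker ∂_1 − rank ∂_2 = (6 − 4) − 0 = 2, and there is no ∂_2, so H_1 ≅ Z^2.

As a check, the Euler characteristic is 5 − 6 = -1, which agrees with 1 − 2 = -1.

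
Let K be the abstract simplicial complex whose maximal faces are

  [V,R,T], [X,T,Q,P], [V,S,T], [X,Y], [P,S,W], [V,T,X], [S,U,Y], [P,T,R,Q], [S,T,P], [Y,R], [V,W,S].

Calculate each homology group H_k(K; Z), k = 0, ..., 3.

H_0 ≅ Z,  H_1 ≅ Z^2,  H_2 = 0,  H_3 = 0.

Take the total order P < Q < R < S < T < U < V < W < X < Y on the vertex set. Then K (dimension 3) consists of the simplices:

  0-simplices (10): P, Q, R, S, T, U, V, W, X, Y
  1-simplices (23): PQ, PR, PS, PT, PW, PX, QR, QT, QX, RT, RV, RY, ST, SU, SV, SW, SY, TV, TX, UY, VW, VX, XY
  2-simplices (14): PQR, PQT, PQX, PRT, PST, PSW, PTX, QRT, QTX, RTV, STV, SUY, SVW, TVX
  3-simplices (2): PQRT, PQTX

giving chain groups C_0 ≅ Z^10, C_1 ≅ Z^23, C_2 ≅ Z^14, C_3 ≅ Z^2.

∂_1: C_1 → C_0 maps an edge to its endpoints' difference, ∂[p,q] = q − p.
As a 10×23 matrix over Z this has rank 9, with invariant factors (1,1,1,1,1,1,1,1,1).

The boundary map ∂_2: C_2 → C_1 acts by ∂[p,q,r] = [q,r] − [p,r] + [p,q]. For instance
  ∂PRT = RT − PT + PR,
  ∂RTV = TV − RV + RT.
The 23×14 boundary matrix has rank 12 and Smith normal form diag(1,1,1,1,1,1,1,1,1,1,1,1).

Boundary ∂_3: C_3 → C_2 sends each 3-simplex σ to the alternating sum Σ_i (−1)^i (σ with its i-th vertex removed). For instance
  ∂PQRT = QRT − PRT + PQT − PQR,
  ∂PQTX = QTX − PTX + PQX − PQT.
This gives a 14×2 integer matrix of rank 2; reducing to Smith normal form yields diagonal entries (1,1).

Reading off H_k = ker ∂_k / im ∂_{k+1}:

  H_0: rank C_0 − rank ∂_1 = 10 − 9 = 1, and the invariant factors of ∂_1 are all 1, so H_0 ≅ Z.
  H_1: rank ker ∂_1 − rank ∂_2 = (23 − 9) − 12 = 2, and the invariant factors of ∂_2 are all 1, so H_1 ≅ Z^2.
  H_2: rank ker ∂_2 − rank ∂_3 = (14 − 12) − 2 = 0, and the invariant factors of ∂_3 are all 1, so H_2 ≅ 0.
  H_3: rank ker ∂_3 − rank ∂_4 = (2 − 2) − 0 = 0, and there is no ∂_4, so H_3 ≅ 0.

As a check, the Euler characteristic is 10 − 23 + 14 − 2 = -1, which agrees with 1 − 2 + 0 − 0 = -1.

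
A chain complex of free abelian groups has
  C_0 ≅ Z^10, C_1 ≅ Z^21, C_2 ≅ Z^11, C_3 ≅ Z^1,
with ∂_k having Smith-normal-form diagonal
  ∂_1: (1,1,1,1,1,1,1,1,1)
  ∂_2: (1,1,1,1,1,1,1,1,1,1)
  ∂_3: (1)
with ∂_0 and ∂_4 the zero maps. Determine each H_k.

H_0: b_0 = 10 − 0 − 9 = 1; torsion from ∂_1 factors > 1: none. So H_0 = Z.
H_1: b_1 = 21 − 9 − 10 = 2; torsion from ∂_2 factors > 1: none. So H_1 = Z^2.
H_2: b_2 = 11 − 10 − 1 = 0; torsion from ∂_3 factors > 1: none. So H_2 = 0.
H_3: b_3 = 1 − 1 − 0 = 0; torsion from ∂_4 factors > 1: none. So H_3 = 0.

H_0 = Z,  H_1 = Z^2,  H_2 = 0,  H_3 = 0.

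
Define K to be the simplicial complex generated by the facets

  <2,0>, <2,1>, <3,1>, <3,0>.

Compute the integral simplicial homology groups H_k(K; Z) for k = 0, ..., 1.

H_0 ≅ Z,  H_1 ≅ Z.

Fix the vertex order 0 < 1 < 2 < 3 and write every simplex with vertices in increasing order. Then dim K = 1 and the simplices of K are:

  0-simplices (4): [0], [1], [2], [3]
  1-simplices (4): [0,2], [0,3], [1,2], [1,3]

giving chain groups C_0 ≅ Z^4, C_1 ≅ Z^4.

∂_1: C_1 → C_0 sends each edge [p,q] (with p < q) to q − p. For instance
  ∂[0,3] = [3] − [0].
As a 4×4 matrix over Z this has rank 3, with invariant factors (1,1,1).

Computing H_k = (kernel of ∂_k) / (image of ∂_{k+1}):

  H_0: rank C_0 − rank ∂_1 = 4 − 3 = 1, and the invariant factors of ∂_1 are all 1, so H_0 ≅ Z.
  H_1: rank ker ∂_1 − rank ∂_2 = (4 − 3) − 0 = 1, and there is no ∂_2, so H_1 ≅ Z.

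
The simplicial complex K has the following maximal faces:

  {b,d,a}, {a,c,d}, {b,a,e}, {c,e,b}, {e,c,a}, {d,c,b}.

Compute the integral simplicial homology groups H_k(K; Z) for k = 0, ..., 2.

Take the total order a < b < c < d < e on the vertex set. Then K (dimension 2) consists of the simplices:

  0-simplices (5): a, b, c, d, e
  1-simplices (9): ab, ac, ad, ae, bc, bd, be, cd, ce
  2-simplices (6): abd, abe, acd, ace, bcd, bce

so the chain groups are C_0 ≅ Z^5, C_1 ≅ Z^9, C_2 ≅ Z^6.

Boundary ∂_1: C_1 → C_0 is given by ∂[p,q] = [q] − [p].
The resulting 5×9 matrix has rank 4, and its Smith normal form has invariant factors (1,1,1,1).

Boundary ∂_2: C_2 → C_1 acts by ∂[p,q,r] = [q,r] − [p,r] + [p,q]. For instance
  ∂ace = ce − ae + ac,
  ∂abe = be − ae + ab.
The resulting 9×6 matrix has rank 5, and its Smith normal form has invariant factors (1,1,1,1,1).

Computing H_k = (kernel of ∂_k) / (image of ∂_{k+1}):

  H_0: rank C_0 − rank ∂_1 = 5 − 4 = 1, and the invariant factors of ∂_1 are all 1, so H_0 ≅ Z.
  H_1: rank ker ∂_1 − rank ∂_2 = (9 − 4) − 5 = 0, and the invariant factors of ∂_2 are all 1, so H_1 ≅ 0.
  H_2: rank ker ∂_2 − rank ∂_3 = (6 − 5) − 0 = 1, and there is no ∂_3, so H_2 ≅ Z.

H_0 = Z,  H_1 = 0,  H_2 = Z.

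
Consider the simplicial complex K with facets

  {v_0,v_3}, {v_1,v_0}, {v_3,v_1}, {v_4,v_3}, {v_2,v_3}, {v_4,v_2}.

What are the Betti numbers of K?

We work with the vertex ordering v_0 < v_1 < v_2 < v_3 < v_4. The simplices of K, each written with vertices in increasing order, are:

  0-simplices (5): [v_0], [v_1], [v_2], [v_3], [v_4]
  1-simplices (6): [v_0,v_1], [v_0,v_3], [v_1,v_3], [v_2,v_3], [v_2,v_4], [v_3,v_4]

Hence C_0 ≅ Z^5, C_1 ≅ Z^6.

Boundary ∂_1: C_1 → C_0 sends each edge [p,q] (with p < q) to q − p. For instance
  ∂[v_1,v_3] = [v_3] − [v_1].
As a 5×6 matrix over Z this has rank 4, with invariant factors (1,1,1,1).

From H_k ≅ ker(∂_k) / im(∂_{k+1}) we obtain:

  H_0: rank C_0 − rank ∂_1 = 5 − 4 = 1, and the invariant factors of ∂_1 are all 1, so H_0 ≅ Z.
  H_1: rank ker ∂_1 − rank ∂_2 = (6 − 4) − 0 = 2, and there is no ∂_2, so H_1 ≅ Z^2.

As a check, the Euler characteristic is 5 − 6 = -1, which agrees with 1 − 2 = -1.

Hence the Betti numbers are b_0 = 1, b_1 = 2.

b_0 = 1, b_1 = 2.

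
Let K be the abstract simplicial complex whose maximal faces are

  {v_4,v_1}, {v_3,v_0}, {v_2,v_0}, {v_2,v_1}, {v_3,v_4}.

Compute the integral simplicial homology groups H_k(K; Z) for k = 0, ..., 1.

Take the total order v_0 < v_1 < v_2 < v_3 < v_4 on the vertex set. Then K (dimension 1) consists of the simplices:

  0-simplices (5): [v_0], [v_1], [v_2], [v_3], [v_4]
  1-simplices (5): [v_0,v_2], [v_0,v_3], [v_1,v_2], [v_1,v_4], [v_3,v_4]

Hence C_0 ≅ Z^5, C_1 ≅ Z^5.

∂_1: C_1 → C_0 sends each edge [p,q] (with p < q) to q − p. For instance
  ∂[v_3,v_4] = [v_4] − [v_3].
The 5×5 boundary matrix has rank 4 and Smith normal form diag(1,1,1,1).

From H_k ≅ ker(∂_k) / im(∂_{k+1}) we obtain:

  H_0: rank C_0 − rank ∂_1 = 5 − 4 = 1, and the invariant factors of ∂_1 are all 1, so H_0 ≅ Z.
  H_1: rank ker ∂_1 − rank ∂_2 = (5 − 4) − 0 = 1, and there is no ∂_2, so H_1 ≅ Z.

(K is a triangulation of the circle S^1.)

H_0 ≅ Z,  H_1 ≅ Z.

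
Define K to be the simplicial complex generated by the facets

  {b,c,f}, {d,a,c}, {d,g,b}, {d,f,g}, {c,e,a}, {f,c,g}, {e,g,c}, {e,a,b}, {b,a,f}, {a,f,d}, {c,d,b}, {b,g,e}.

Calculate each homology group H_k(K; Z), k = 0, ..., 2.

H_0 = Z,  H_1 = Z_2,  H_2 = 0.

K has 7 vertices, 18 edges, 12 triangles.
rank ∂_0 = 0, rank ∂_1 = 6 ⇒ b_0 = 7 − 0 − 6 = 1; all invariant factors of ∂_1 are 1 so no torsion. So H_0 ≅ Z.
rank ∂_1 = 6, rank ∂_2 = 12 ⇒ b_1 = 18 − 6 − 12 = 0; ∂_2 has invariant factor(s) [2] giving torsion. So H_1 ≅ Z_2.
rank ∂_2 = 12, rank ∂_3 = 0 ⇒ b_2 = 12 − 12 − 0 = 0. So H_2 ≅ 0.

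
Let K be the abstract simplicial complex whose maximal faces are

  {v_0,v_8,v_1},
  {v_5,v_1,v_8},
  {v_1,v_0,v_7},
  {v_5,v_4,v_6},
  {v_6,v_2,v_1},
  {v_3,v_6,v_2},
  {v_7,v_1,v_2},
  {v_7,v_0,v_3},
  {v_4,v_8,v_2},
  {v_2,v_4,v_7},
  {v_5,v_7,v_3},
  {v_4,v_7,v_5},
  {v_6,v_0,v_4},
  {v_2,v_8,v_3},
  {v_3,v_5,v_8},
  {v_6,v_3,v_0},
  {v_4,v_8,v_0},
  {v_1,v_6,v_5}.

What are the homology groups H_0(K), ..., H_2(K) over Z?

Take the total order v_0 < v_1 < v_2 < v_3 < v_4 < v_5 < v_6 < v_7 < v_8 on the vertex set. Then K (dimension 2) consists of the simplices:

  0-simplices (9): [v_0], [v_1], [v_2], [v_3], [v_4], [v_5], [v_6], [v_7], [v_8]
  1-simplices (27): (27 of them)
  2-simplices (18): (18 of them)

Hence C_0 ≅ Z^9, C_1 ≅ Z^27, C_2 ≅ Z^18.

∂_1: C_1 → C_0 sends each edge [p,q] (with p < q) to q − p. For instance
  ∂[v_2,v_4] = [v_4] − [v_2].
This gives a 9×27 integer matrix of rank 8; reducing to Smith normal form yields diagonal entries (1,1,1,1,1,1,1,1).

The boundary map ∂_2: C_2 → C_1 acts by ∂[p,q,r] = [q,r] − [p,r] + [p,q]. For instance
  ∂[v_1,v_2,v_7] = [v_2,v_7] − [v_1,v_7] + [v_1,v_2],
  ∂[v_0,v_4,v_8] = [v_4,v_8] − [v_0,v_8] + [v_0,v_4].
This gives a 27×18 integer matrix of rank 17; reducing to Smith normal form yields diagonal entries (1,1,1,1,1,1,1,1,1,1,1,1,1,1,1,1,1).

Computing H_k = (kernel of ∂_k) / (image of ∂_{k+1}):

  H_0: rank C_0 − rank ∂_1 = 9 − 8 = 1, and the invariant factors of ∂_1 are all 1, so H_0 ≅ Z.
  H_1: rank ker ∂_1 − rank ∂_2 = (27 − 8) − 17 = 2, and the invariant factors of ∂_2 are all 1, so H_1 ≅ Z^2.
  H_2: rank ker ∂_2 − rank ∂_3 = (18 − 17) − 0 = 1, and there is no ∂_3, so H_2 ≅ Z.

As a check, the Euler characteristic is 9 − 27 + 18 = 0, which agrees with 1 − 2 + 1 = 0.

H_0 ≅ Z,  H_1 ≅ Z^2,  H_2 ≅ Z.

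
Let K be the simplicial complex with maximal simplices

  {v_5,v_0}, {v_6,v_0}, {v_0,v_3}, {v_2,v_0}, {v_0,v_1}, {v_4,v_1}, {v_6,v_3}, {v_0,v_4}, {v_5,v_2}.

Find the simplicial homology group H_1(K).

H_1 ≅ Z^3.

Order the vertices as v_0 < v_1 < v_2 < v_3 < v_4 < v_5 < v_6. Listing each simplex with vertices in this order, K has dimension 1 with simplices:

  0-simplices (7): [v_0], [v_1], [v_2], [v_3], [v_4], [v_5], [v_6]
  1-simplices (9): [v_0,v_1], [v_0,v_2], [v_0,v_3], [v_0,v_4], [v_0,v_5], [v_0,v_6], [v_1,v_4], [v_2,v_5], [v_3,v_6]

Hence C_0 ≅ Z^7, C_1 ≅ Z^9.

The boundary map ∂_1: C_1 → C_0 is given by ∂[p,q] = [q] − [p].
As a 7×9 matrix over Z this has rank 6, with invariant factors (1,1,1,1,1,1).

From H_k ≅ ker(∂_k) / im(∂_{k+1}) we obtain:

  H_1: rank ker ∂_1 − rank ∂_2 = (9 − 6) − 0 = 3, and there is no ∂_2, so H_1 = Z^3.

(K is a triangulation of a wedge of 3 circles.)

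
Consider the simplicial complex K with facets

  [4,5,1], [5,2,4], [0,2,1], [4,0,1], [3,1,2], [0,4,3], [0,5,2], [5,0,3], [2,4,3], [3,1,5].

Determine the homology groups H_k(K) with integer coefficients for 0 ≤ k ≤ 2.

Fix the vertex order 0 < 1 < 2 < 3 < 4 < 5 and write every simplex with vertices in increasing order. Then dim K = 2 and the simplices of K are:

  0-simplices (6): [0], [1], [2], [3], [4], [5]
  1-simplices (15): [0,1], [0,2], [0,3], [0,4], [0,5], [1,2], [1,3], [1,4], [1,5], [2,3], [2,4], [2,5], [3,4], [3,5], [4,5]
  2-simplices (10): [0,1,2], [0,1,4], [0,2,5], [0,3,4], [0,3,5], [1,2,3], [1,3,5], [1,4,5], [2,3,4], [2,4,5]

giving chain groups C_0 ≅ Z^6, C_1 ≅ Z^15, C_2 ≅ Z^10.

The boundary map ∂_1: C_1 → C_0 sends each edge [p,q] (with p < q) to q − p. For instance
  ∂[3,4] = [4] − [3].
The resulting 6×15 matrix has rank 5, and its Smith normal form has invariant factors (1,1,1,1,1).

∂_2: C_2 → C_1 sends each 2-simplex [p,q,r] to [q,r] − [p,r] + [p,q]. For instance
  ∂[0,2,5] = [2,5] − [0,5] + [0,2],
  ∂[0,1,2] = [1,2] − [0,2] + [0,1].
The 15×10 boundary matrix has rank 10 and Smith normal form diag(1,1,1,1,1,1,1,1,1,2).

From H_k ≅ ker(∂_k) / im(∂_{k+1}) we obtain:

  H_0: rank C_0 − rank ∂_1 = 6 − 5 = 1, and the invariant factors of ∂_1 are all 1, so H_0 = Z.
  H_1: rank ker ∂_1 − rank ∂_2 = (15 − 5) − 10 = 0, and ∂_2 has invariant factor 2 > 1, so H_1 = Z/2Z.
  H_2: rank ker ∂_2 − rank ∂_3 = (10 − 10) − 0 = 0, and there is no ∂_3, so H_2 = 0.

As a check, the Euler characteristic is 6 − 15 + 10 = 1, which agrees with 1 − 0 + 0 = 1.

H_0 ≅ Z,  H_1 ≅ Z/2Z,  H_2 = 0.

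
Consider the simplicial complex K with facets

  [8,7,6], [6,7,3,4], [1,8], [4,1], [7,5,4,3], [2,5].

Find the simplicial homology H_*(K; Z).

H_0 = Z,  H_1 = Z,  H_2 = 0,  H_3 = 0.

K has 8 vertices, 14 edges, 8 triangles, 2 3-simplices.
rank ∂_0 = 0, rank ∂_1 = 7 ⇒ b_0 = 8 − 0 − 7 = 1; all invariant factors of ∂_1 are 1 so no torsion. So H_0 ≅ Z.
rank ∂_1 = 7, rank ∂_2 = 6 ⇒ b_1 = 14 − 7 − 6 = 1; all invariant factors of ∂_2 are 1 so no torsion. So H_1 ≅ Z.
rank ∂_2 = 6, rank ∂_3 = 2 ⇒ b_2 = 8 − 6 − 2 = 0; all invariant factors of ∂_3 are 1 so no torsion. So H_2 ≅ 0.
rank ∂_3 = 2, rank ∂_4 = 0 ⇒ b_3 = 2 − 2 − 0 = 0. So H_3 ≅ 0.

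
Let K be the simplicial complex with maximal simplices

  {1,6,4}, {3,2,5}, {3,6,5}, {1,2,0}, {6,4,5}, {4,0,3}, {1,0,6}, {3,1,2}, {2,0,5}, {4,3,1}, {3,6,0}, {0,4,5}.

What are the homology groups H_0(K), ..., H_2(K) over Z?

H_0 = Z,  H_1 = Z/2Z,  H_2 = 0.

Fix the vertex order 0 < 1 < 2 < 3 < 4 < 5 < 6 and write every simplex with vertices in increasing order. Then dim K = 2 and the simplices of K are:

  0-simplices (7): [0], [1], [2], [3], [4], [5], [6]
  1-simplices (18): [0,1], [0,2], [0,3], [0,4], [0,5], [0,6], [1,2], [1,3], [1,4], [1,6], [2,3], [2,5], [3,4], [3,5], [3,6], [4,5], [4,6], [5,6]
  2-simplices (12): [0,1,2], [0,1,6], [0,2,5], [0,3,4], [0,3,6], [0,4,5], [1,2,3], [1,3,4], [1,4,6], [2,3,5], [3,5,6], [4,5,6]

so the chain groups are C_0 ≅ Z^7, C_1 ≅ Z^18, C_2 ≅ Z^12.

∂_1: C_1 → C_0 sends each edge [p,q] (with p < q) to q − p. For instance
  ∂[3,6] = [6] − [3].
As a 7×18 matrix over Z this has rank 6, with invariant factors (1,1,1,1,1,1).

∂_2: C_2 → C_1 maps a triangle to the signed sum of its edges. For instance
  ∂[3,5,6] = [5,6] − [3,6] + [3,5],
  ∂[0,3,6] = [3,6] − [0,6] + [0,3].
The 18×12 boundary matrix has rank 12 and Smith normal form diag(1,1,1,1,1,1,1,1,1,1,1,2).

From H_k ≅ ker(∂_k) / im(∂_{k+1}) we obtain:

  H_0: rank C_0 − rank ∂_1 = 7 − 6 = 1, and the invariant factors of ∂_1 are all 1, so H_0 ≅ Z.
  H_1: rank ker ∂_1 − rank ∂_2 = (18 − 6) − 12 = 0, and ∂_2 has invariant factor 2 > 1, so H_1 ≅ Z/2Z.
  H_2: rank ker ∂_2 − rank ∂_3 = (12 − 12) − 0 = 0, and there is no ∂_3, so H_2 ≅ 0.

(K is a triangulation of the real projective plane RP^2.)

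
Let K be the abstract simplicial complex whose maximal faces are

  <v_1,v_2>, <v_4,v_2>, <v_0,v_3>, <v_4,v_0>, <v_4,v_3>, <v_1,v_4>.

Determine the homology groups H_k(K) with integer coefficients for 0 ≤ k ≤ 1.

K has 5 vertices, 6 edges.
rank ∂_0 = 0, rank ∂_1 = 4 ⇒ b_0 = 5 − 0 − 4 = 1; all invariant factors of ∂_1 are 1 so no torsion. So H_0 ≅ Z.
rank ∂_1 = 4, rank ∂_2 = 0 ⇒ b_1 = 6 − 4 − 0 = 2. So H_1 ≅ Z^2.

H_0 = Z,  H_1 = Z^2.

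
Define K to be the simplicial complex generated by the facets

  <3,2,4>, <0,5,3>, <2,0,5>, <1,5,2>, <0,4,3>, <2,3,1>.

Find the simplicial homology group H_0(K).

H_0 = Z.

Take the total order 0 < 1 < 2 < 3 < 4 < 5 on the vertex set. Then K (dimension 2) consists of the simplices:

  0-simplices (6): [0], [1], [2], [3], [4], [5]
  1-simplices (12): [0,2], [0,3], [0,4], [0,5], [1,2], [1,3], [1,5], [2,3], [2,4], [2,5], [3,4], [3,5]
  2-simplices (6): [0,2,5], [0,3,4], [0,3,5], [1,2,3], [1,2,5], [2,3,4]

so the chain groups are C_0 ≅ Z^6, C_1 ≅ Z^12, C_2 ≅ Z^6.

Boundary ∂_1: C_1 → C_0 sends each edge [p,q] (with p < q) to q − p. For instance
  ∂[1,2] = [2] − [1].
This gives a 6×12 integer matrix of rank 5; reducing to Smith normal form yields diagonal entries (1,1,1,1,1).

The boundary map ∂_2: C_2 → C_1 acts by ∂[p,q,r] = [q,r] − [p,r] + [p,q]. For instance
  ∂[1,2,5] = [2,5] − [1,5] + [1,2],
  ∂[2,3,4] = [3,4] − [2,4] + [2,3].
The 12×6 boundary matrix has rank 6 and Smith normal form diag(1,1,1,1,1,1).

Reading off H_k = ker ∂_k / im ∂_{k+1}:

  H_0: rank C_0 − rank ∂_1 = 6 − 5 = 1, and the invariant factors of ∂_1 are all 1, so H_0 = Z.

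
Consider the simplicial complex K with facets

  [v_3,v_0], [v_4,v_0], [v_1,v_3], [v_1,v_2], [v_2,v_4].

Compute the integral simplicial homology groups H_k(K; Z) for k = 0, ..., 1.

H_0 ≅ Z,  H_1 ≅ Z.

Take the total order v_0 < v_1 < v_2 < v_3 < v_4 on the vertex set. Then K (dimension 1) consists of the simplices:

  0-simplices (5): [v_0], [v_1], [v_2], [v_3], [v_4]
  1-simplices (5): [v_0,v_3], [v_0,v_4], [v_1,v_2], [v_1,v_3], [v_2,v_4]

Hence C_0 ≅ Z^5, C_1 ≅ Z^5.

∂_1: C_1 → C_0 is given by ∂[p,q] = [q] − [p].
As a 5×5 matrix over Z this has rank 4, with invariant factors (1,1,1,1).

Computing H_k = (kernel of ∂_k) / (image of ∂_{k+1}):

  H_0: rank C_0 − rank ∂_1 = 5 − 4 = 1, and the invariant factors of ∂_1 are all 1, so H_0 = Z.
  H_1: rank ker ∂_1 − rank ∂_2 = (5 − 4) − 0 = 1, and there is no ∂_2, so H_1 = Z.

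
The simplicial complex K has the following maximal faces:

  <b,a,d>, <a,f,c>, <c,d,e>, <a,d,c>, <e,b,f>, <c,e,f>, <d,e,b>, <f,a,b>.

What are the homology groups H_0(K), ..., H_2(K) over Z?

Order the vertices as a < b < c < d < e < f. Listing each simplex with vertices in this order, K has dimension 2 with simplices:

  0-simplices (6): a, b, c, d, e, f
  1-simplices (12): ab, ac, ad, af, bd, be, bf, cd, ce, cf, de, ef
  2-simplices (8): abd, abf, acd, acf, bde, bef, cde, cef

Hence C_0 ≅ Z^6, C_1 ≅ Z^12, C_2 ≅ Z^8.

Boundary ∂_1: C_1 → C_0 sends each edge [p,q] (with p < q) to q − p.
This gives a 6×12 integer matrix of rank 5; reducing to Smith normal form yields diagonal entries (1,1,1,1,1).

Boundary ∂_2: C_2 → C_1 sends each 2-simplex [p,q,r] to [q,r] − [p,r] + [p,q]. For instance
  ∂abf = bf − af + ab,
  ∂acf = cf − af + ac.
This gives a 12×8 integer matrix of rank 7; reducing to Smith normal form yields diagonal entries (1,1,1,1,1,1,1).

Reading off H_k = ker ∂_k / im ∂_{k+1}:

  H_0: rank C_0 − rank ∂_1 = 6 − 5 = 1, and the invariant factors of ∂_1 are all 1, so H_0 ≅ Z.
  H_1: rank ker ∂_1 − rank ∂_2 = (12 − 5) − 7 = 0, and the invariant factors of ∂_2 are all 1, so H_1 ≅ 0.
  H_2: rank ker ∂_2 − rank ∂_3 = (8 − 7) − 0 = 1, and there is no ∂_3, so H_2 ≅ Z.

H_0 = Z,  H_1 = 0,  H_2 = Z.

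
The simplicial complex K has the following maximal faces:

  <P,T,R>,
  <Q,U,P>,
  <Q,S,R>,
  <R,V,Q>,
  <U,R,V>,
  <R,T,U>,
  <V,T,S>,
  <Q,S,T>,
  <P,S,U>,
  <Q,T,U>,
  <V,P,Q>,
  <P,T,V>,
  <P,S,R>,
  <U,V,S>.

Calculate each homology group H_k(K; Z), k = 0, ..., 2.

Take the total order P < Q < R < S < T < U < V on the vertex set. Then K (dimension 2) consists of the simplices:

  0-simplices (7): P, Q, R, S, T, U, V
  1-simplices (21): PQ, PR, PS, PT, PU, PV, QR, QS, QT, QU, QV, RS, RT, RU, RV, ST, SU, SV, TU, TV, UV
  2-simplices (14): PQU, PQV, PRS, PRT, PSU, PTV, QRS, QRV, QST, QTU, RTU, RUV, STV, SUV

Hence C_0 ≅ Z^7, C_1 ≅ Z^21, C_2 ≅ Z^14.

Boundary ∂_1: C_1 → C_0 sends each edge [p,q] (with p < q) to q − p.
This gives a 7×21 integer matrix of rank 6; reducing to Smith normal form yields diagonal entries (1,1,1,1,1,1).

Boundary ∂_2: C_2 → C_1 sends each 2-simplex [p,q,r] to [q,r] − [p,r] + [p,q]. For instance
  ∂PQV = QV − PV + PQ,
  ∂PTV = TV − PV + PT.
This gives a 21×14 integer matrix of rank 13; reducing to Smith normal form yields diagonal entries (1,1,1,1,1,1,1,1,1,1,1,1,1).

Computing H_k = (kernel of ∂_k) / (image of ∂_{k+1}):

  H_0: rank C_0 − rank ∂_1 = 7 − 6 = 1, and the invariant factors of ∂_1 are all 1, so H_0 ≅ Z.
  H_1: rank ker ∂_1 − rank ∂_2 = (21 − 6) − 13 = 2, and the invariant factors of ∂_2 are all 1, so H_1 ≅ Z^2.
  H_2: rank ker ∂_2 − rank ∂_3 = (14 − 13) − 0 = 1, and there is no ∂_3, so H_2 ≅ Z.

As a check, the Euler characteristic is 7 − 21 + 14 = 0, which agrees with 1 − 2 + 1 = 0.

H_0 = Z,  H_1 = Z^2,  H_2 = Z.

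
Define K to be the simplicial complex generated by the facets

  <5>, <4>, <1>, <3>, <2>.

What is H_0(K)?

We work with the vertex ordering 1 < 2 < 3 < 4 < 5. The simplices of K, each written with vertices in increasing order, are:

  0-simplices (5): [1], [2], [3], [4], [5]

Hence C_0 ≅ Z^5.

Now H_k = ker ∂_k / im ∂_{k+1}, so:

  H_0: rank C_0 − rank ∂_1 = 5 − 0 = 5, and there is no ∂_1, so H_0 = Z^5.

H_0 ≅ Z^5.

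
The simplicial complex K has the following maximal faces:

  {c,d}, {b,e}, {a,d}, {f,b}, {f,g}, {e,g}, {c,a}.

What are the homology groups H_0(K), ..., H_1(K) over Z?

H_0 ≅ Z^2,  H_1 ≅ Z^2.

Fix the vertex order a < b < c < d < e < f < g and write every simplex with vertices in increasing order. Then dim K = 1 and the simplices of K are:

  0-simplices (7): a, b, c, d, e, f, g
  1-simplices (7): ac, ad, be, bf, cd, eg, fg

giving chain groups C_0 ≅ Z^7, C_1 ≅ Z^7.

The boundary map ∂_1: C_1 → C_0 is given by ∂[p,q] = [q] − [p]. For instance
  ∂ad = d − a.
This gives a 7×7 integer matrix of rank 5; reducing to Smith normal form yields diagonal entries (1,1,1,1,1).

Reading off H_k = ker ∂_k / im ∂_{k+1}:

  H_0: rank C_0 − rank ∂_1 = 7 − 5 = 2, and the invariant factors of ∂_1 are all 1, so H_0 = Z^2.
  H_1: rank ker ∂_1 − rank ∂_2 = (7 − 5) − 0 = 2, and there is no ∂_2, so H_1 = Z^2.

As a check, the Euler characteristic is 7 − 7 = 0, which agrees with 2 − 2 = 0.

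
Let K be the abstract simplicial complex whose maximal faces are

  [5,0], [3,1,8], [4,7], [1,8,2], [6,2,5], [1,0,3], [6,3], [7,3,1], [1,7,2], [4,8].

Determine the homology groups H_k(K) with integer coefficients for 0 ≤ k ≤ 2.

Fix the vertex order 0 < 1 < 2 < 3 < 4 < 5 < 6 < 7 < 8 and write every simplex with vertices in increasing order. Then dim K = 2 and the simplices of K are:

  0-simplices (9): [0], [1], [2], [3], [4], [5], [6], [7], [8]
  1-simplices (17): [0,1], [0,3], [0,5], [1,2], [1,3], [1,7], [1,8], [2,5], [2,6], [2,7], [2,8], [3,6], [3,7], [3,8], [4,7], [4,8], [5,6]
  2-simplices (6): [0,1,3], [1,2,7], [1,2,8], [1,3,7], [1,3,8], [2,5,6]

so the chain groups are C_0 ≅ Z^9, C_1 ≅ Z^17, C_2 ≅ Z^6.

The boundary map ∂_1: C_1 → C_0 maps an edge to its endpoints' difference, ∂[p,q] = q − p.
The 9×17 boundary matrix has rank 8 and Smith normal form diag(1,1,1,1,1,1,1,1).

∂_2: C_2 → C_1 sends each 2-simplex [p,q,r] to [q,r] − [p,r] + [p,q]. For instance
  ∂[1,3,7] = [3,7] − [1,7] + [1,3],
  ∂[1,2,8] = [2,8] − [1,8] + [1,2].
As a 17×6 matrix over Z this has rank 6, with invariant factors (1,1,1,1,1,1).

Reading off H_k = ker ∂_k / im ∂_{k+1}:

  H_0: rank C_0 − rank ∂_1 = 9 − 8 = 1, and the invariant factors of ∂_1 are all 1, so H_0 = Z.
  H_1: rank ker ∂_1 − rank ∂_2 = (17 − 8) − 6 = 3, and the invariant factors of ∂_2 are all 1, so H_1 = Z^3.
  H_2: rank ker ∂_2 − rank ∂_3 = (6 − 6) − 0 = 0, and there is no ∂_3, so H_2 = 0.

As a check, the Euler characteristic is 9 − 17 + 6 = -2, which agrees with 1 − 3 + 0 = -2.

H_0 ≅ Z,  H_1 ≅ Z^3,  H_2 = 0.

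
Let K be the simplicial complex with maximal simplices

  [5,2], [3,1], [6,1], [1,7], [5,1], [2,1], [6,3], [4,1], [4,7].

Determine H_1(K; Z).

K has 7 vertices, 9 edges.
rank ∂_1 = 6, rank ∂_2 = 0 ⇒ b_1 = 9 − 6 − 0 = 3. So H_1 ≅ Z^3.

H_1 = Z^3.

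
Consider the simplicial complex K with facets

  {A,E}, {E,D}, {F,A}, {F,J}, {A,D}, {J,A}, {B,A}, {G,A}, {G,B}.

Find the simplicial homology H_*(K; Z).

H_0 = Z,  H_1 = Z^3.

Fix the vertex order A < B < D < E < F < G < J and write every simplex with vertices in increasing order. Then dim K = 1 and the simplices of K are:

  0-simplices (7): A, B, D, E, F, G, J
  1-simplices (9): AB, AD, AE, AF, AG, AJ, BG, DE, FJ

so the chain groups are C_0 ≅ Z^7, C_1 ≅ Z^9.

Boundary ∂_1: C_1 → C_0 is given by ∂[p,q] = [q] − [p].
The resulting 7×9 matrix has rank 6, and its Smith normal form has invariant factors (1,1,1,1,1,1).

Now H_k = ker ∂_k / im ∂_{k+1}, so:

  H_0: rank C_0 − rank ∂_1 = 7 − 6 = 1, and the invariant factors of ∂_1 are all 1, so H_0 ≅ Z.
  H_1: rank ker ∂_1 − rank ∂_2 = (9 − 6) − 0 = 3, and there is no ∂_2, so H_1 ≅ Z^3.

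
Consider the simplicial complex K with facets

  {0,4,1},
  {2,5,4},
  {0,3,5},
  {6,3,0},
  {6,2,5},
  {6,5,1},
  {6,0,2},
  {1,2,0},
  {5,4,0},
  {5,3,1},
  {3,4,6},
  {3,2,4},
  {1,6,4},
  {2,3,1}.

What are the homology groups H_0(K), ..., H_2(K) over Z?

H_0 = Z,  H_1 = Z^2,  H_2 = Z.

We work with the vertex ordering 0 < 1 < 2 < 3 < 4 < 5 < 6. The simplices of K, each written with vertices in increasing order, are:

  0-simplices (7): [0], [1], [2], [3], [4], [5], [6]
  1-simplices (21): [0,1], [0,2], [0,3], [0,4], [0,5], [0,6], [1,2], [1,3], [1,4], [1,5], [1,6], [2,3], [2,4], [2,5], [2,6], [3,4], [3,5], [3,6], [4,5], [4,6], [5,6]
  2-simplices (14): [0,1,2], [0,1,4], [0,2,6], [0,3,5], [0,3,6], [0,4,5], [1,2,3], [1,3,5], [1,4,6], [1,5,6], [2,3,4], [2,4,5], [2,5,6], [3,4,6]

giving chain groups C_0 ≅ Z^7, C_1 ≅ Z^21, C_2 ≅ Z^14.

Boundary ∂_1: C_1 → C_0 maps an edge to its endpoints' difference, ∂[p,q] = q − p.
The resulting 7×21 matrix has rank 6, and its Smith normal form has invariant factors (1,1,1,1,1,1).

∂_2: C_2 → C_1 acts by ∂[p,q,r] = [q,r] − [p,r] + [p,q]. For instance
  ∂[0,1,2] = [1,2] − [0,2] + [0,1],
  ∂[0,2,6] = [2,6] − [0,6] + [0,2].
As a 21×14 matrix over Z this has rank 13, with invariant factors (1,1,1,1,1,1,1,1,1,1,1,1,1).

Computing H_k = (kernel of ∂_k) / (image of ∂_{k+1}):

  H_0: rank C_0 − rank ∂_1 = 7 − 6 = 1, and the invariant factors of ∂_1 are all 1, so H_0 ≅ Z.
  H_1: rank ker ∂_1 − rank ∂_2 = (21 − 6) − 13 = 2, and the invariant factors of ∂_2 are all 1, so H_1 ≅ Z^2.
  H_2: rank ker ∂_2 − rank ∂_3 = (14 − 13) − 0 = 1, and there is no ∂_3, so H_2 ≅ Z.

(K is a triangulation of the torus T^2.)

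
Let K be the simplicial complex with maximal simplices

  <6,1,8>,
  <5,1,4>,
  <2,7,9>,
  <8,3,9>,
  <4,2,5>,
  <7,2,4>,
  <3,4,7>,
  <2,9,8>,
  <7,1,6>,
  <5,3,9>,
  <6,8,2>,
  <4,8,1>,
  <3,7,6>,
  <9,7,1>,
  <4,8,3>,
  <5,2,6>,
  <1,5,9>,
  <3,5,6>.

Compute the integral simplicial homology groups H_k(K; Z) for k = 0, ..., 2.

K has 9 vertices, 27 edges, 18 triangles.
rank ∂_0 = 0, rank ∂_1 = 8 ⇒ b_0 = 9 − 0 − 8 = 1; all invariant factors of ∂_1 are 1 so no torsion. So H_0 = Z.
rank ∂_1 = 8, rank ∂_2 = 17 ⇒ b_1 = 27 − 8 − 17 = 2; all invariant factors of ∂_2 are 1 so no torsion. So H_1 = Z^2.
rank ∂_2 = 17, rank ∂_3 = 0 ⇒ b_2 = 18 − 17 − 0 = 1. So H_2 = Z.

H_0 = Z,  H_1 = Z^2,  H_2 = Z.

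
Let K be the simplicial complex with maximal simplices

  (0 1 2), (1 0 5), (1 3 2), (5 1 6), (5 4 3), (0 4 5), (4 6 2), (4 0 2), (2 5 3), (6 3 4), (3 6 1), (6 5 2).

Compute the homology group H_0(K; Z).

H_0 ≅ Z.

We work with the vertex ordering 0 < 1 < 2 < 3 < 4 < 5 < 6. The simplices of K, each written with vertices in increasing order, are:

  0-simplices (7): [0], [1], [2], [3], [4], [5], [6]
  1-simplices (18): [0,1], [0,2], [0,4], [0,5], [1,2], [1,3], [1,5], [1,6], [2,3], [2,4], [2,5], [2,6], [3,4], [3,5], [3,6], [4,5], [4,6], [5,6]
  2-simplices (12): [0,1,2], [0,1,5], [0,2,4], [0,4,5], [1,2,3], [1,3,6], [1,5,6], [2,3,5], [2,4,6], [2,5,6], [3,4,5], [3,4,6]

giving chain groups C_0 ≅ Z^7, C_1 ≅ Z^18, C_2 ≅ Z^12.

∂_1: C_1 → C_0 is given by ∂[p,q] = [q] − [p].
The 7×18 boundary matrix has rank 6 and Smith normal form diag(1,1,1,1,1,1).

The boundary map ∂_2: C_2 → C_1 sends each 2-simplex [p,q,r] to [q,r] − [p,r] + [p,q]. For instance
  ∂[0,1,2] = [1,2] − [0,2] + [0,1],
  ∂[2,4,6] = [4,6] − [2,6] + [2,4].
This gives a 18×12 integer matrix of rank 12; reducing to Smith normal form yields diagonal entries (1,1,1,1,1,1,1,1,1,1,1,2).

Now H_k = ker ∂_k / im ∂_{k+1}, so:

  H_0: rank C_0 − rank ∂_1 = 7 − 6 = 1, and the invariant factors of ∂_1 are all 1, so H_0 = Z.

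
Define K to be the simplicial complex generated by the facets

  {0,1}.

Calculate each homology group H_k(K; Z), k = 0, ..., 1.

We work with the vertex ordering 0 < 1. The simplices of K, each written with vertices in increasing order, are:

  0-simplices (2): [0], [1]
  1-simplices (1): [0,1]

so the chain groups are C_0 ≅ Z^2, C_1 ≅ Z^1.

Boundary ∂_1: C_1 → C_0 maps an edge to its endpoints' difference, ∂[p,q] = q − p. For instance
  ∂[0,1] = [1] − [0].
This gives a 2×1 integer matrix of rank 1; reducing to Smith normal form yields diagonal entries (1).

From H_k ≅ ker(∂_k) / im(∂_{k+1}) we obtain:

  H_0: rank C_0 − rank ∂_1 = 2 − 1 = 1, and the invariant factors of ∂_1 are all 1, so H_0 = Z.
  H_1: rank ker ∂_1 − rank ∂_2 = (1 − 1) − 0 = 0, and there is no ∂_2, so H_1 = 0.

As a check, the Euler characteristic is 2 − 1 = 1, which agrees with 1 − 0 = 1.

H_0 ≅ Z,  H_1 = 0.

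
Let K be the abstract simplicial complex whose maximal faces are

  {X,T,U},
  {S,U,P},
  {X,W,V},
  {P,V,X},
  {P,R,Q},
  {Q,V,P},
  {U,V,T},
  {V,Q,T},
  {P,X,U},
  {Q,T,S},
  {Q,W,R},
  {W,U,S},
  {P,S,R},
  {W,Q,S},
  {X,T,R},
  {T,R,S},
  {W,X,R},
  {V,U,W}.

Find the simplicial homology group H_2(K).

H_2 ≅ 0.

We work with the vertex ordering P < Q < R < S < T < U < V < W < X. The simplices of K, each written with vertices in increasing order, are:

  0-simplices (9): P, Q, R, S, T, U, V, W, X
  1-simplices (27): PQ, PR, PS, PU, PV, PX, QR, QS, QT, QV, QW, RS, RT, RW, RX, ST, SU, SW, TU, TV, TX, UV, UW, UX, VW, VX, WX
  2-simplices (18): PQR, PQV, PRS, PSU, PUX, PVX, QRW, QST, QSW, QTV, RST, RTX, RWX, SUW, TUV, TUX, UVW, VWX

giving chain groups C_0 ≅ Z^9, C_1 ≅ Z^27, C_2 ≅ Z^18.

The boundary map ∂_1: C_1 → C_0 sends each edge [p,q] (with p < q) to q − p. For instance
  ∂WX = X − W.
The resulting 9×27 matrix has rank 8, and its Smith normal form has invariant factors (1,1,1,1,1,1,1,1).

The boundary map ∂_2: C_2 → C_1 sends each 2-simplex [p,q,r] to [q,r] − [p,r] + [p,q]. For instance
  ∂RST = ST − RT + RS,
  ∂QSW = SW − QW + QS.
This gives a 27×18 integer matrix of rank 18; reducing to Smith normal form yields diagonal entries (1,1,1,1,1,1,1,1,1,1,1,1,1,1,1,1,1,2).

Reading off H_k = ker ∂_k / im ∂_{k+1}:

  H_2: rank ker ∂_2 − rank ∂_3 = (18 − 18) − 0 = 0, and there is no ∂_3, so H_2 ≅ 0.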